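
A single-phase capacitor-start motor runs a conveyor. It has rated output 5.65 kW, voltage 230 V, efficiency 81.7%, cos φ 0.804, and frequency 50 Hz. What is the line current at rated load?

P_out = 5.65 kW = 5650 W
P_in = P_out / η = 5650 / 0.817 = 6916 W
I = P_in / (V·cosφ) = 6916 / (230 × 0.804) = 37.4 A

37.4 A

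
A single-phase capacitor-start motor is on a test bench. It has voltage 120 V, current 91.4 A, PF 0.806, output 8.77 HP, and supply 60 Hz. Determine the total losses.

2300 W

P_in = V·I·cosφ = 120×91.4×0.806 = 8840 W
P_out = 8.77×746 = 6542 W
Losses = P_in − P_out = 8840 − 6542 = 2298 W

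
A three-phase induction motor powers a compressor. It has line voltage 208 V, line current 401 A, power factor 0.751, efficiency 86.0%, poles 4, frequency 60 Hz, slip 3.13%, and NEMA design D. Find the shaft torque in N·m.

511 N·m

P_in = √3·V·I·cosφ = 1.732 × 208 × 401 × 0.751 = 108491 W
P_out = η·P_in = 0.86 × 108491 = 93302 W
n_s = 120×60/4 = 1800 rpm; n = 1800×(1−0.0313) = 1744 rpm
ω = 2π×1744/60 = 182.6 rad/s
τ = P_out/ω = 93302/182.6 = 511 N·m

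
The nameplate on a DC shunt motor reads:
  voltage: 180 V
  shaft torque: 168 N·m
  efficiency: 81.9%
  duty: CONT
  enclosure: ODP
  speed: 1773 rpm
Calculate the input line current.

212 A

ω = 2π×1773/60 = 185.7 rad/s; P_out = τω = 168 × 185.7 = 31198 W
P_in = P_out / η = 31198 / 0.819 = 38093 W
I = P_in / V = 38093 / 180 = 212 A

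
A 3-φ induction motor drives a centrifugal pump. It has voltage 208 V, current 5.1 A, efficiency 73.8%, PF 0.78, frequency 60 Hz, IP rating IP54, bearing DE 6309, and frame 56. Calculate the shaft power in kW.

1.06 kW

P_in = √3·V·I·cosφ = 1.732 × 208 × 5.1 × 0.78 = 1433 W
P_out = η·P_in = 0.738 × 1433 = 1058 W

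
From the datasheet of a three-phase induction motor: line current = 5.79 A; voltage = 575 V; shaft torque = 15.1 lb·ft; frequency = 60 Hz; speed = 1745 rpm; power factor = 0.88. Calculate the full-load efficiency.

τ = 15.1 lb·ft × 1.356 = 20.48 N·m
ω = 2π × 1745/60 = 182.7 rad/s; P_out = τω = 20.48 × 182.7 = 3742 W
P_in = √3·V_L·I_L·cosφ = 1.732 × 575 × 5.79 × 0.88 = 5074 W
η = P_out / P_in = 3742 / 5074 = 0.737 = 73.7%

73.7 %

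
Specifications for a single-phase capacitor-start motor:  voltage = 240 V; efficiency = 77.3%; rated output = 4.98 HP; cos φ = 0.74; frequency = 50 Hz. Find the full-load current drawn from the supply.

P_out = 4.98 × 746 = 3715 W
P_in = P_out / η = 3715 / 0.773 = 4806 W
I = P_in / (V·cosφ) = 4806 / (240 × 0.74) = 27.1 A

27.1 A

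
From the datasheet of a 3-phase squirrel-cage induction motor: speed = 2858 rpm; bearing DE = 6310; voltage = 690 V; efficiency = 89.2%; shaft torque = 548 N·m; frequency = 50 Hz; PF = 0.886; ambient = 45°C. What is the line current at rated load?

ω = 2π×2858/60 = 299.3 rad/s; P_out = τω = 548 × 299.3 = 164016 W
P_in = P_out / η = 164016 / 0.892 = 183874 W
I_L = P_in / (√3·V_L·cosφ) = 183874 / (1.732 × 690 × 0.886) = 174 A

174 A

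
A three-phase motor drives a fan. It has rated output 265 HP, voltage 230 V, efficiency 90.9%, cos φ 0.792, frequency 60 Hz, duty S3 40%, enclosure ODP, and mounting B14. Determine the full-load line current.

P_out = 265 × 746 = 197690 W
P_in = P_out / η = 197690 / 0.909 = 217481 W
I_L = P_in / (√3·V_L·cosφ) = 217481 / (1.732 × 230 × 0.792) = 689 A

689 A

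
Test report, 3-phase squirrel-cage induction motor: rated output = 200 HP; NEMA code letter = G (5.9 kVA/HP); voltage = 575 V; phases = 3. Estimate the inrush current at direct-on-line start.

1180 A

S_LR = 5.9 × 200 = 1180 kVA
I_LR = S_LR/(√3·V_L) = 1180000/(1.732×575) = 1180 A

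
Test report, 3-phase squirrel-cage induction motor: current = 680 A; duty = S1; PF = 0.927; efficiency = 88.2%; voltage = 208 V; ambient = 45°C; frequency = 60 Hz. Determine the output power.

P_in = √3·V·I·cosφ = 1.732 × 208 × 680 × 0.927 = 227091 W
P_out = η·P_in = 0.882 × 227091 = 200294 W

200 kW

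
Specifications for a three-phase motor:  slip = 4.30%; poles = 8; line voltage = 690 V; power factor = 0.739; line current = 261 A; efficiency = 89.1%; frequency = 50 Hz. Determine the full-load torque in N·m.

2730 N·m

P_in = √3·V·I·cosφ = 1.732 × 690 × 261 × 0.739 = 230506 W
P_out = η·P_in = 0.891 × 230506 = 205381 W
n_s = 120×50/8 = 750 rpm; n = 750×(1−0.043) = 718 rpm
ω = 2π×718/60 = 75.19 rad/s
τ = P_out/ω = 205381/75.19 = 2730 N·m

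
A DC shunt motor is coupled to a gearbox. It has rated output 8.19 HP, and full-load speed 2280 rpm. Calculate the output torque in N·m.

P_out = 8.19 × 746 = 6110 W
ω = 2π × 2280/60 = 238.8 rad/s
τ = P_out/ω = 6110/238.8 = 25.6 N·m

25.6 N·m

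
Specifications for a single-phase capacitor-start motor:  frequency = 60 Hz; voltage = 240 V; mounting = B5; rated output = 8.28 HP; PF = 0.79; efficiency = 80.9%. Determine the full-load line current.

P_out = 8.28 × 746 = 6177 W
P_in = P_out / η = 6177 / 0.809 = 7635 W
I = P_in / (V·cosφ) = 7635 / (240 × 0.79) = 40.3 A

40.3 A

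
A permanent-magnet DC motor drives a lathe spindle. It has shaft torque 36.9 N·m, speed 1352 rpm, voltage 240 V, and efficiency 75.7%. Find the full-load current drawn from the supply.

ω = 2π×1352/60 = 141.6 rad/s; P_out = τω = 36.9 × 141.6 = 5225 W
P_in = P_out / η = 5225 / 0.757 = 6902 W
I = P_in / V = 6902 / 240 = 28.8 A

28.8 A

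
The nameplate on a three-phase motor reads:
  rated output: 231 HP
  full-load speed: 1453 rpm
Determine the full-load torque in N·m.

1130 N·m

P_out = 231 × 746 = 172326 W
ω = 2π × 1453/60 = 152.2 rad/s
τ = P_out/ω = 172326/152.2 = 1130 N·m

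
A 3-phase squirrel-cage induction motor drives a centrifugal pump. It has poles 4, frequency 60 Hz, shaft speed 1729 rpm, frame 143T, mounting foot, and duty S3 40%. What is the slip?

n_s = 120f/p = 120×60/4 = 1800 rpm
s = (n_s − n)/n_s = (1800 − 1729)/1800 = 0.0394

3.94 %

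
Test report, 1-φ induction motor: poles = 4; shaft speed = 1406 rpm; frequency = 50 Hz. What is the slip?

n_s = 120f/p = 120×50/4 = 1500 rpm
s = (n_s − n)/n_s = (1500 − 1406)/1500 = 0.0627

6.3 %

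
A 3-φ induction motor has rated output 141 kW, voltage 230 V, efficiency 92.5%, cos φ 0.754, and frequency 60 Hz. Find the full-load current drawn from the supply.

P_out = 141 kW = 141000 W
P_in = P_out / η = 141000 / 0.925 = 152432 W
I_L = P_in / (√3·V_L·cosφ) = 152432 / (1.732 × 230 × 0.754) = 507 A

507 A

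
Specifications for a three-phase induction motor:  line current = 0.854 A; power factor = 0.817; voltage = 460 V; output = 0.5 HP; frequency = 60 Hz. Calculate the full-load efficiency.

P_out = 0.5 × 746 = 373 W
P_in = √3·V_L·I_L·cosφ = 1.732 × 460 × 0.854 × 0.817 = 556 W
η = P_out / P_in = 373 / 556 = 0.671 = 67.1%

67.1 %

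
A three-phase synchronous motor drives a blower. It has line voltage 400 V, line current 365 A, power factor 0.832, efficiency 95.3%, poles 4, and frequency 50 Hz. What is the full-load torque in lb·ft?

941 lb·ft

P_in = √3·V·I·cosφ = 1.732 × 400 × 365 × 0.832 = 210390 W
P_out = η·P_in = 0.953 × 210390 = 200502 W
n = n_s = 120×50/4 = 1500 rpm (synchronous)
ω = 2π×1500/60 = 157.1 rad/s
τ = P_out/ω = 200502/157.1 = 1276 N·m
In lb·ft: 1276/1.356 = 941 lb·ft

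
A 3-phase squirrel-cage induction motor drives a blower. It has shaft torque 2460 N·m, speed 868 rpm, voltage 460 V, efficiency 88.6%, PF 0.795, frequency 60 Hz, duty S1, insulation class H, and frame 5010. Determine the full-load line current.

ω = 2π×868/60 = 90.9 rad/s; P_out = τω = 2460 × 90.9 = 223614 W
P_in = P_out / η = 223614 / 0.886 = 252386 W
I_L = P_in / (√3·V_L·cosφ) = 252386 / (1.732 × 460 × 0.795) = 398 A

398 A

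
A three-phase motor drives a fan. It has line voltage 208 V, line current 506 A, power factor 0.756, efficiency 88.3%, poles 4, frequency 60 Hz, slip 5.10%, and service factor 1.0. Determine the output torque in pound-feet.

P_in = √3·V·I·cosφ = 1.732 × 208 × 506 × 0.756 = 137811 W
P_out = η·P_in = 0.883 × 137811 = 121687 W
n_s = 120×60/4 = 1800 rpm; n = 1800×(1−0.051) = 1708 rpm
ω = 2π×1708/60 = 178.9 rad/s
τ = P_out/ω = 121687/178.9 = 680.2 N·m
In lb·ft: 680.2/1.356 = 502 lb·ft

502 lb·ft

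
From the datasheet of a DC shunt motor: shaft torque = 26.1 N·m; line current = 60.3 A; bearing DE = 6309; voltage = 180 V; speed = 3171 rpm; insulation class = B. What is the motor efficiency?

79.9 %

ω = 2π × 3171/60 = 332.1 rad/s; P_out = τω = 26.1 × 332.1 = 8668 W
P_in = V·I = 180 × 60.3 = 10854 W
η = P_out / P_in = 8668 / 10854 = 0.799 = 79.9%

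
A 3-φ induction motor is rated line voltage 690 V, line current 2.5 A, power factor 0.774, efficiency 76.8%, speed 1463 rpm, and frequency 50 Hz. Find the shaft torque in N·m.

11.6 N·m

P_in = √3·V·I·cosφ = 1.732 × 690 × 2.5 × 0.774 = 2312 W
P_out = η·P_in = 0.768 × 2312 = 1776 W
n = 1463 rpm
ω = 2π×1463/60 = 153.2 rad/s
τ = P_out/ω = 1776/153.2 = 11.6 N·m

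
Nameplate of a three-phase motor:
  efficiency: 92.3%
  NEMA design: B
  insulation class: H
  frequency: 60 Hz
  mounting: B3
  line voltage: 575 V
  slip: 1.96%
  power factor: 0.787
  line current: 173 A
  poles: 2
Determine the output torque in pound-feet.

P_in = √3·V·I·cosφ = 1.732 × 575 × 173 × 0.787 = 135593 W
P_out = η·P_in = 0.923 × 135593 = 125152 W
n_s = 120×60/2 = 3600 rpm; n = 3600×(1−0.0196) = 3529 rpm
ω = 2π×3529/60 = 369.6 rad/s
τ = P_out/ω = 125152/369.6 = 338.6 N·m
In lb·ft: 338.6/1.356 = 250 lb·ft

250 lb·ft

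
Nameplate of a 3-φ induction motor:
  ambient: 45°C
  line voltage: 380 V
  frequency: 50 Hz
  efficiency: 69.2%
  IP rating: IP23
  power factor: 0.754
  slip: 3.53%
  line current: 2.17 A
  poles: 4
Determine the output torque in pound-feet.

3.63 lb·ft

P_in = √3·V·I·cosφ = 1.732 × 380 × 2.17 × 0.754 = 1077 W
P_out = η·P_in = 0.692 × 1077 = 745 W
n_s = 120×50/4 = 1500 rpm; n = 1500×(1−0.0353) = 1447 rpm
ω = 2π×1447/60 = 151.5 rad/s
τ = P_out/ω = 745/151.5 = 4.917 N·m
In lb·ft: 4.917/1.356 = 3.63 lb·ft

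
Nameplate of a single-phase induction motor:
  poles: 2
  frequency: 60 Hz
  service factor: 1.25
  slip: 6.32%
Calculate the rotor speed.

n_s = 120f/p = 120×60/2 = 3600 rpm
n = n_s(1 − s) = 3600 × (1 − 0.0632) = 3372 rpm

3372 rpm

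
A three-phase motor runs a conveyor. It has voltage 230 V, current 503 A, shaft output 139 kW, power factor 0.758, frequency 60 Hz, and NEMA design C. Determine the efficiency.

91.5 %

P_out = 139 kW = 139000 W
P_in = √3·V_L·I_L·cosφ = 1.732 × 230 × 503 × 0.758 = 151884 W
η = P_out / P_in = 139000 / 151884 = 0.915 = 91.5%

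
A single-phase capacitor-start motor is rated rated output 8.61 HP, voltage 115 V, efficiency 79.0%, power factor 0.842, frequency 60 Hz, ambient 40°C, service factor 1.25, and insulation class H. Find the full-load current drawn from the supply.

P_out = 8.61 × 746 = 6423 W
P_in = P_out / η = 6423 / 0.790 = 8130 W
I = P_in / (V·cosφ) = 8130 / (115 × 0.842) = 84 A

84 A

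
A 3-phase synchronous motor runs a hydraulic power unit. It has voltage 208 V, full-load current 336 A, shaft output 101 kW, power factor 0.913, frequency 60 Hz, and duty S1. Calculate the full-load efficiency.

P_out = 101 kW = 101000 W
P_in = √3·V_L·I_L·cosφ = 1.732 × 208 × 336 × 0.913 = 110515 W
η = P_out / P_in = 101000 / 110515 = 0.914 = 91.4%

91.4 %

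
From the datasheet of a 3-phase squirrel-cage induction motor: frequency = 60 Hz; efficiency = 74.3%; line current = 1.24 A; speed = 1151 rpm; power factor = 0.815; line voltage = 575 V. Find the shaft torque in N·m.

6.2 N·m

P_in = √3·V·I·cosφ = 1.732 × 575 × 1.24 × 0.815 = 1006 W
P_out = η·P_in = 0.743 × 1006 = 747 W
n = 1151 rpm
ω = 2π×1151/60 = 120.5 rad/s
τ = P_out/ω = 747/120.5 = 6.2 N·m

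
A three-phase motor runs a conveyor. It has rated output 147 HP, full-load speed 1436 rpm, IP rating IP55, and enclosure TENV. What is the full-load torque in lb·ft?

538 lb·ft

P_out = 147 × 746 = 109662 W
ω = 2π × 1436/60 = 150.4 rad/s
τ = P_out/ω = 109662/150.4 = 729.1 N·m
In lb·ft: 729.1/1.356 = 538 lb·ft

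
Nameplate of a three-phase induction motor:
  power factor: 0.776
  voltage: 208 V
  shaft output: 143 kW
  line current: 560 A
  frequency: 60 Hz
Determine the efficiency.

91.3 %

P_out = 143 kW = 143000 W
P_in = √3·V_L·I_L·cosφ = 1.732 × 208 × 560 × 0.776 = 156553 W
η = P_out / P_in = 143000 / 156553 = 0.913 = 91.3%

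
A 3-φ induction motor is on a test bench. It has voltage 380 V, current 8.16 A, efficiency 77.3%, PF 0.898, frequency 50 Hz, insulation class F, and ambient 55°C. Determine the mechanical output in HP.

P_in = √3·V·I·cosφ = 1.732 × 380 × 8.16 × 0.898 = 4823 W
P_out = η·P_in = 0.773 × 4823 = 3728 W
= 3728/746 = 5 HP

5 HP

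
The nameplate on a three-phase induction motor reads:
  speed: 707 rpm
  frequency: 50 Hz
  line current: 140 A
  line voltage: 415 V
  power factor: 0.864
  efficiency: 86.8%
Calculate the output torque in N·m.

1020 N·m

P_in = √3·V·I·cosφ = 1.732 × 415 × 140 × 0.864 = 86944 W
P_out = η·P_in = 0.868 × 86944 = 75467 W
n = 707 rpm
ω = 2π×707/60 = 74.04 rad/s
τ = P_out/ω = 75467/74.04 = 1020 N·m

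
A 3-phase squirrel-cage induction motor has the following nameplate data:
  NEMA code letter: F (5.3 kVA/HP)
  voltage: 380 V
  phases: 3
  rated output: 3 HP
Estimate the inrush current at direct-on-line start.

S_LR = 5.3 × 3 = 15.9 kVA
I_LR = S_LR/(√3·V_L) = 15900/(1.732×380) = 24.2 A

24.2 A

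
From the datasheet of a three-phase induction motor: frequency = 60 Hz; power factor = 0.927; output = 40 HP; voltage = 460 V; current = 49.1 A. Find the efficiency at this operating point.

82.3 %

P_out = 40 × 746 = 29840 W
P_in = √3·V_L·I_L·cosφ = 1.732 × 460 × 49.1 × 0.927 = 36263 W
η = P_out / P_in = 29840 / 36263 = 0.823 = 82.3%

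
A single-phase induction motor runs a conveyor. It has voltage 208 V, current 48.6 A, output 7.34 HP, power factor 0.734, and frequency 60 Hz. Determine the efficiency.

73.8 %

P_out = 7.34 × 746 = 5476 W
P_in = V·I·cosφ = 208 × 48.6 × 0.734 = 7420 W
η = P_out / P_in = 5476 / 7420 = 0.738 = 73.8%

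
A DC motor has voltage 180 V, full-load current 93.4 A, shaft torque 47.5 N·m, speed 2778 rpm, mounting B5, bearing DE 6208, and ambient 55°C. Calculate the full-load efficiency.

82.2 %

ω = 2π × 2778/60 = 290.9 rad/s; P_out = τω = 47.5 × 290.9 = 13818 W
P_in = V·I = 180 × 93.4 = 16812 W
η = P_out / P_in = 13818 / 16812 = 0.822 = 82.2%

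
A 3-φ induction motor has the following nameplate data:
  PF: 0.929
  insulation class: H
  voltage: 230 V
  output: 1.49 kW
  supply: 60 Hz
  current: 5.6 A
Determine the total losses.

P_in = √3·V·I·cosφ = 1.732×230×5.6×0.929 = 2072 W
P_out = 1490 W
Losses = P_in − P_out = 2072 − 1490 = 582 W

582 W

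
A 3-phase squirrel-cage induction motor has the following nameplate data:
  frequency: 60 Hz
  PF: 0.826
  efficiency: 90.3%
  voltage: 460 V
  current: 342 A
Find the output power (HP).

272 HP

P_in = √3·V·I·cosφ = 1.732 × 460 × 342 × 0.826 = 225067 W
P_out = η·P_in = 0.903 × 225067 = 203236 W
= 203236/746 = 272 HP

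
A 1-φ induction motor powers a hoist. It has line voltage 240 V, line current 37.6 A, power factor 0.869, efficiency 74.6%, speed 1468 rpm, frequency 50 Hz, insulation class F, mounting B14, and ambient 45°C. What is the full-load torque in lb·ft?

28.1 lb·ft

P_in = V·I·cosφ = 240 × 37.6 × 0.869 = 7842 W
P_out = η·P_in = 0.746 × 7842 = 5850 W
n = 1468 rpm
ω = 2π×1468/60 = 153.7 rad/s
τ = P_out/ω = 5850/153.7 = 38.06 N·m
In lb·ft: 38.06/1.356 = 28.1 lb·ft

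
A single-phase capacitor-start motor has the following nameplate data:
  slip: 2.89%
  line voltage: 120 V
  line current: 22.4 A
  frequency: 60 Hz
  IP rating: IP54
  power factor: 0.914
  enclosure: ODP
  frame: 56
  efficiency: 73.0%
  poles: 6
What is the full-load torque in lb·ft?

P_in = V·I·cosφ = 120 × 22.4 × 0.914 = 2457 W
P_out = η·P_in = 0.73 × 2457 = 1794 W
n_s = 120×60/6 = 1200 rpm; n = 1200×(1−0.0289) = 1165 rpm
ω = 2π×1165/60 = 122 rad/s
τ = P_out/ω = 1794/122 = 14.7 N·m
In lb·ft: 14.7/1.356 = 10.8 lb·ft

10.8 lb·ft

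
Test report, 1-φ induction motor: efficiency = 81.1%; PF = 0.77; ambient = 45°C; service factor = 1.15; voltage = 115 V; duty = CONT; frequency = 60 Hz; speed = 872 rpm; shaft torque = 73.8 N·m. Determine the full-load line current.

ω = 2π×872/60 = 91.32 rad/s; P_out = τω = 73.8 × 91.32 = 6739 W
P_in = P_out / η = 6739 / 0.811 = 8309 W
I = P_in / (V·cosφ) = 8309 / (115 × 0.77) = 93.8 A

93.8 A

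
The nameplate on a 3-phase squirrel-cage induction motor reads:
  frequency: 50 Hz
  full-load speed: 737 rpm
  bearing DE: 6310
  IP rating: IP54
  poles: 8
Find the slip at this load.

1.7 %

n_s = 120f/p = 120×50/8 = 750 rpm
s = (n_s − n)/n_s = (750 − 737)/750 = 0.0173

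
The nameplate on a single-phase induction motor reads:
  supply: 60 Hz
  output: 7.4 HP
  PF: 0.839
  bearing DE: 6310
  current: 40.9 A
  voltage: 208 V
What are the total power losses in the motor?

1.62 kW

P_in = V·I·cosφ = 208×40.9×0.839 = 7138 W
P_out = 7.4×746 = 5520 W
Losses = P_in − P_out = 7138 − 5520 = 1618 W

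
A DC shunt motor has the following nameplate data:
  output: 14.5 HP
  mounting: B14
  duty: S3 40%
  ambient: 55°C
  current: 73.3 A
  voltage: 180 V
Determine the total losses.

P_in = V·I = 180×73.3 = 13194 W
P_out = 14.5×746 = 10817 W
Losses = P_in − P_out = 13194 − 10817 = 2377 W

2.38 kW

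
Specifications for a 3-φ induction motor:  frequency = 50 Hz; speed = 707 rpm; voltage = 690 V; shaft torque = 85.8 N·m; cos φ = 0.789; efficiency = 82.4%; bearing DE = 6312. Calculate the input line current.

8.18 A

ω = 2π×707/60 = 74.04 rad/s; P_out = τω = 85.8 × 74.04 = 6353 W
P_in = P_out / η = 6353 / 0.824 = 7710 W
I_L = P_in / (√3·V_L·cosφ) = 7710 / (1.732 × 690 × 0.789) = 8.18 A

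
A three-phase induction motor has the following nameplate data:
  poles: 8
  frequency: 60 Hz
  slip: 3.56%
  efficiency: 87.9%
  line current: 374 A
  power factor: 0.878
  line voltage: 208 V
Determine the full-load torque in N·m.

1140 N·m

P_in = √3·V·I·cosφ = 1.732 × 208 × 374 × 0.878 = 118298 W
P_out = η·P_in = 0.879 × 118298 = 103984 W
n_s = 120×60/8 = 900 rpm; n = 900×(1−0.0356) = 868 rpm
ω = 2π×868/60 = 90.9 rad/s
τ = P_out/ω = 103984/90.9 = 1140 N·m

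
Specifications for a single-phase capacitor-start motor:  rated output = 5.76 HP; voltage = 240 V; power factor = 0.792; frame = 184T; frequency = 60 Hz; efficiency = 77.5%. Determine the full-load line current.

P_out = 5.76 × 746 = 4297 W
P_in = P_out / η = 4297 / 0.775 = 5545 W
I = P_in / (V·cosφ) = 5545 / (240 × 0.792) = 29.2 A

29.2 A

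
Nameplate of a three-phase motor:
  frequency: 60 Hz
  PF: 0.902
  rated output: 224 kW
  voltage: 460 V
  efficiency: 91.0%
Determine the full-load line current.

P_out = 224 kW = 224000 W
P_in = P_out / η = 224000 / 0.910 = 246154 W
I_L = P_in / (√3·V_L·cosφ) = 246154 / (1.732 × 460 × 0.902) = 343 A

343 A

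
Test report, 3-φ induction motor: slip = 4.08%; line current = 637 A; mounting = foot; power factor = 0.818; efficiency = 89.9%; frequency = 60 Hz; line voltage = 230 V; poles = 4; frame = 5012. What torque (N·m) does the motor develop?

1030 N·m

P_in = √3·V·I·cosφ = 1.732 × 230 × 637 × 0.818 = 207572 W
P_out = η·P_in = 0.899 × 207572 = 186607 W
n_s = 120×60/4 = 1800 rpm; n = 1800×(1−0.0408) = 1727 rpm
ω = 2π×1727/60 = 180.9 rad/s
τ = P_out/ω = 186607/180.9 = 1030 N·m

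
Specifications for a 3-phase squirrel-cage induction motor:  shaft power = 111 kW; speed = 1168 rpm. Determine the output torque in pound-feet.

669 lb·ft

ω = 2π × 1168/60 = 122.3 rad/s
τ = P/ω = 111000/122.3 = 907.6 N·m
In lb·ft: 907.6/1.356 = 669 lb·ft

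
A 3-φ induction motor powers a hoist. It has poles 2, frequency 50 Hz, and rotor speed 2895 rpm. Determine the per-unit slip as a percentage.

n_s = 120f/p = 120×50/2 = 3000 rpm
s = (n_s − n)/n_s = (3000 − 2895)/3000 = 0.0350

3.50 %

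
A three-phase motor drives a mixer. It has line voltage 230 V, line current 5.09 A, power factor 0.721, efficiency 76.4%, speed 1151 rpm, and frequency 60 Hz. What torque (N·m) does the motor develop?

P_in = √3·V·I·cosφ = 1.732 × 230 × 5.09 × 0.721 = 1462 W
P_out = η·P_in = 0.764 × 1462 = 1117 W
n = 1151 rpm
ω = 2π×1151/60 = 120.5 rad/s
τ = P_out/ω = 1117/120.5 = 9.27 N·m

9.27 N·m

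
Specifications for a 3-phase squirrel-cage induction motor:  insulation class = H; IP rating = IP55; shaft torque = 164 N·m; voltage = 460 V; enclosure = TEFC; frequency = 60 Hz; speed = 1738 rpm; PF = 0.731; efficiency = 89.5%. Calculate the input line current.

57.3 A

ω = 2π×1738/60 = 182 rad/s; P_out = τω = 164 × 182 = 29848 W
P_in = P_out / η = 29848 / 0.895 = 33350 W
I_L = P_in / (√3·V_L·cosφ) = 33350 / (1.732 × 460 × 0.731) = 57.3 A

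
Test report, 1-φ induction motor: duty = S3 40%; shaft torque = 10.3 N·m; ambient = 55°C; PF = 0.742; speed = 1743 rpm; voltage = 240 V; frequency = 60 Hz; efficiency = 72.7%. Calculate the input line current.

ω = 2π×1743/60 = 182.5 rad/s; P_out = τω = 10.3 × 182.5 = 1880 W
P_in = P_out / η = 1880 / 0.727 = 2586 W
I = P_in / (V·cosφ) = 2586 / (240 × 0.742) = 14.5 A

14.5 A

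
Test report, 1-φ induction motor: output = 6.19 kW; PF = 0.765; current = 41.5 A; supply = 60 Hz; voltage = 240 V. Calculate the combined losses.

1.43 kW

P_in = V·I·cosφ = 240×41.5×0.765 = 7619 W
P_out = 6190 W
Losses = P_in − P_out = 7619 − 6190 = 1429 W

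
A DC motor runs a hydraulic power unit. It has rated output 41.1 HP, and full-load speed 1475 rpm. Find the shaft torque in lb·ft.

P_out = 41.1 × 746 = 30661 W
ω = 2π × 1475/60 = 154.5 rad/s
τ = P_out/ω = 30661/154.5 = 198.5 N·m
In lb·ft: 198.5/1.356 = 146 lb·ft

146 lb·ft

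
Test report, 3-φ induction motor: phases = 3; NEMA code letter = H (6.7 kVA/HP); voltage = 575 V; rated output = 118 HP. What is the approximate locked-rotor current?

794 A

S_LR = 6.7 × 118 = 790.6 kVA
I_LR = S_LR/(√3·V_L) = 790600/(1.732×575) = 794 A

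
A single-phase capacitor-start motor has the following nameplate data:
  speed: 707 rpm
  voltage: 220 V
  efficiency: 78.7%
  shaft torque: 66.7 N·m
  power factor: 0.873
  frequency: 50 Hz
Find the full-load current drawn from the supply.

ω = 2π×707/60 = 74.04 rad/s; P_out = τω = 66.7 × 74.04 = 4938 W
P_in = P_out / η = 4938 / 0.787 = 6274 W
I = P_in / (V·cosφ) = 6274 / (220 × 0.873) = 32.7 A

32.7 A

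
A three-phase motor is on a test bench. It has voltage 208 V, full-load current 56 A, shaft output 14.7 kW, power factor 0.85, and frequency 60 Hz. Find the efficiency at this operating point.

P_out = 14.7 kW = 14700 W
P_in = √3·V_L·I_L·cosφ = 1.732 × 208 × 56 × 0.85 = 17148 W
η = P_out / P_in = 14700 / 17148 = 0.857 = 85.7%

85.7 %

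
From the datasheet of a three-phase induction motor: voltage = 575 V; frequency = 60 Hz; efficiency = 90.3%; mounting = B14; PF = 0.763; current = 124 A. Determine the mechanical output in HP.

114 HP

P_in = √3·V·I·cosφ = 1.732 × 575 × 124 × 0.763 = 94224 W
P_out = η·P_in = 0.903 × 94224 = 85084 W
= 85084/746 = 114 HP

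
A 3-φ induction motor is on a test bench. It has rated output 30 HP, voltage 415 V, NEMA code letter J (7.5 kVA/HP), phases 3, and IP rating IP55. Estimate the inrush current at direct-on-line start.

S_LR = 7.5 × 30 = 225 kVA
I_LR = S_LR/(√3·V_L) = 225000/(1.732×415) = 313 A

313 A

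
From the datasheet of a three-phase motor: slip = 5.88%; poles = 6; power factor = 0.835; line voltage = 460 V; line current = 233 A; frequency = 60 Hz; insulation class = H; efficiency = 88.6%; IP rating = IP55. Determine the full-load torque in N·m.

1160 N·m

P_in = √3·V·I·cosφ = 1.732 × 460 × 233 × 0.835 = 155006 W
P_out = η·P_in = 0.886 × 155006 = 137335 W
n_s = 120×60/6 = 1200 rpm; n = 1200×(1−0.0588) = 1129 rpm
ω = 2π×1129/60 = 118.2 rad/s
τ = P_out/ω = 137335/118.2 = 1160 N·m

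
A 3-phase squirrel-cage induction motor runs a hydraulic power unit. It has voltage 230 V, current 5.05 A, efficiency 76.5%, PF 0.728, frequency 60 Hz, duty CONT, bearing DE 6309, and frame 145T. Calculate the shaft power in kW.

1.12 kW

P_in = √3·V·I·cosφ = 1.732 × 230 × 5.05 × 0.728 = 1465 W
P_out = η·P_in = 0.765 × 1465 = 1121 W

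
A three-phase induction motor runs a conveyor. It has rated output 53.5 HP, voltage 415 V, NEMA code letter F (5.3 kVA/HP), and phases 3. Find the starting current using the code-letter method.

394 A

S_LR = 5.3 × 53.5 = 283.55 kVA
I_LR = S_LR/(√3·V_L) = 283550/(1.732×415) = 394 A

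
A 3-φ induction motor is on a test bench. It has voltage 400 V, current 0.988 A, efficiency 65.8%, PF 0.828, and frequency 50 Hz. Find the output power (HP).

0.5 HP

P_in = √3·V·I·cosφ = 1.732 × 400 × 0.988 × 0.828 = 567 W
P_out = η·P_in = 0.658 × 567 = 373 W
= 373/746 = 0.5 HP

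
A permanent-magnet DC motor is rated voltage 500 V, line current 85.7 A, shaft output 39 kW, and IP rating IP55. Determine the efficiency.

91.0 %

P_out = 39 kW = 39000 W
P_in = V·I = 500 × 85.7 = 42850 W
η = P_out / P_in = 39000 / 42850 = 0.910 = 91.0%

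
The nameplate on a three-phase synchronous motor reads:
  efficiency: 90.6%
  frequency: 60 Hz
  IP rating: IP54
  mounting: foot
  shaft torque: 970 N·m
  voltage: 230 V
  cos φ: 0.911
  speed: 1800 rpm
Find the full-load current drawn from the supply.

ω = 2π×1800/60 = 188.5 rad/s; P_out = τω = 970 × 188.5 = 182845 W
P_in = P_out / η = 182845 / 0.906 = 201816 W
I_L = P_in / (√3·V_L·cosφ) = 201816 / (1.732 × 230 × 0.911) = 556 A

556 A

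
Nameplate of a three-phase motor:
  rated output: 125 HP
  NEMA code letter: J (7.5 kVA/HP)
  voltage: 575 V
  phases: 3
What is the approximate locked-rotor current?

941 A

S_LR = 7.5 × 125 = 937.5 kVA
I_LR = S_LR/(√3·V_L) = 937500/(1.732×575) = 941 A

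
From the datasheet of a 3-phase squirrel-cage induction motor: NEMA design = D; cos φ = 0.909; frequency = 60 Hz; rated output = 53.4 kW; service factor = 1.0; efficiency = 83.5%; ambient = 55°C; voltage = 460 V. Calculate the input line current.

88.3 A

P_out = 53.4 kW = 53400 W
P_in = P_out / η = 53400 / 0.835 = 63952 W
I_L = P_in / (√3·V_L·cosφ) = 63952 / (1.732 × 460 × 0.909) = 88.3 A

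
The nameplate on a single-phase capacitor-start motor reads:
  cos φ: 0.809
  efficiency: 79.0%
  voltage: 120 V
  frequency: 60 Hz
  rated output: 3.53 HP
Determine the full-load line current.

34.3 A

P_out = 3.53 × 746 = 2633 W
P_in = P_out / η = 2633 / 0.790 = 3333 W
I = P_in / (V·cosφ) = 3333 / (120 × 0.809) = 34.3 A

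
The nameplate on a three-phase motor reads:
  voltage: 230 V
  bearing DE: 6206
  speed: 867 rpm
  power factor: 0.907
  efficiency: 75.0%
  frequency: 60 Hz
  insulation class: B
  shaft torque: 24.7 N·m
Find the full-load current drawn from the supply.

8.28 A

ω = 2π×867/60 = 90.79 rad/s; P_out = τω = 24.7 × 90.79 = 2243 W
P_in = P_out / η = 2243 / 0.750 = 2991 W
I_L = P_in / (√3·V_L·cosφ) = 2991 / (1.732 × 230 × 0.907) = 8.28 A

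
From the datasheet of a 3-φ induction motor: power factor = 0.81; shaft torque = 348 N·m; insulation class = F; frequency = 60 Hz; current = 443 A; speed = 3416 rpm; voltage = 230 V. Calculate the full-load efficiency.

ω = 2π × 3416/60 = 357.7 rad/s; P_out = τω = 348 × 357.7 = 124480 W
P_in = √3·V_L·I_L·cosφ = 1.732 × 230 × 443 × 0.81 = 142944 W
η = P_out / P_in = 124480 / 142944 = 0.871 = 87.1%

87.1 %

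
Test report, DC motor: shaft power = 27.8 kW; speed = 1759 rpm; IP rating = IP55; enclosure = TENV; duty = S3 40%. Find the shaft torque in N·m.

151 N·m

ω = 2π × 1759/60 = 184.2 rad/s
τ = P/ω = 27800/184.2 = 151 N·m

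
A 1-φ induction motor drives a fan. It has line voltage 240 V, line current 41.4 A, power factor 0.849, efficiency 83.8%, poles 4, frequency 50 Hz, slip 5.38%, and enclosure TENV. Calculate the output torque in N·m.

47.6 N·m

P_in = V·I·cosφ = 240 × 41.4 × 0.849 = 8436 W
P_out = η·P_in = 0.838 × 8436 = 7069 W
n_s = 120×50/4 = 1500 rpm; n = 1500×(1−0.0538) = 1419 rpm
ω = 2π×1419/60 = 148.6 rad/s
τ = P_out/ω = 7069/148.6 = 47.6 N·m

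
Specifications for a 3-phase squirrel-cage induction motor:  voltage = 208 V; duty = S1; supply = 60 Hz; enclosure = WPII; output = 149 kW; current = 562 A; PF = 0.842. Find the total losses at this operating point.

21.5 kW

P_in = √3·V·I·cosφ = 1.732×208×562×0.842 = 170475 W
P_out = 149000 W
Losses = P_in − P_out = 170475 − 149000 = 21475 W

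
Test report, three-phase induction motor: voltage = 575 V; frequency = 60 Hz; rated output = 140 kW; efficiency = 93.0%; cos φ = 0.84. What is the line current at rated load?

180 A

P_out = 140 kW = 140000 W
P_in = P_out / η = 140000 / 0.930 = 150538 W
I_L = P_in / (√3·V_L·cosφ) = 150538 / (1.732 × 575 × 0.84) = 180 A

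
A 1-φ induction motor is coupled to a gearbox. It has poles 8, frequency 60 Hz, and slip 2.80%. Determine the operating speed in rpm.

875 rpm

n_s = 120f/p = 120×60/8 = 900 rpm
n = n_s(1 − s) = 900 × (1 − 0.028) = 875 rpm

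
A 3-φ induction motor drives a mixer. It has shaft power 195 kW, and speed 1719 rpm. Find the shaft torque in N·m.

1080 N·m

ω = 2π × 1719/60 = 180 rad/s
τ = P/ω = 195000/180 = 1080 N·m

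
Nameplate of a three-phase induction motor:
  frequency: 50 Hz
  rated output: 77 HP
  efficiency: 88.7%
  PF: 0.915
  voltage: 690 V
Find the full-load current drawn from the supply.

59.2 A

P_out = 77 × 746 = 57442 W
P_in = P_out / η = 57442 / 0.887 = 64760 W
I_L = P_in / (√3·V_L·cosφ) = 64760 / (1.732 × 690 × 0.915) = 59.2 A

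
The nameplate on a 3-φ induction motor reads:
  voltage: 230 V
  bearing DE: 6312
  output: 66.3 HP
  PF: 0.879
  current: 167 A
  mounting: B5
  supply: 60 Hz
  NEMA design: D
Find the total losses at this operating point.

9.02 kW

P_in = √3·V·I·cosφ = 1.732×230×167×0.879 = 58476 W
P_out = 66.3×746 = 49460 W
Losses = P_in − P_out = 58476 − 49460 = 9016 W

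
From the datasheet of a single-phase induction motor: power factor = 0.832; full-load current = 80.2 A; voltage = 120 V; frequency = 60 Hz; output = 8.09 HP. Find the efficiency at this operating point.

75.4 %

P_out = 8.09 × 746 = 6035 W
P_in = V·I·cosφ = 120 × 80.2 × 0.832 = 8007 W
η = P_out / P_in = 6035 / 8007 = 0.754 = 75.4%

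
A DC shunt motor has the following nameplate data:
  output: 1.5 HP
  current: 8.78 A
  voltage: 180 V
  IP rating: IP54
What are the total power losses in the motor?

P_in = V·I = 180×8.78 = 1580 W
P_out = 1.5×746 = 1119 W
Losses = P_in − P_out = 1580 − 1119 = 461 W

461 W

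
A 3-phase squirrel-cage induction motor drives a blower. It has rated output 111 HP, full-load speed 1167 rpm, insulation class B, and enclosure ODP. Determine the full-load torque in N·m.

678 N·m

P_out = 111 × 746 = 82806 W
ω = 2π × 1167/60 = 122.2 rad/s
τ = P_out/ω = 82806/122.2 = 678 N·m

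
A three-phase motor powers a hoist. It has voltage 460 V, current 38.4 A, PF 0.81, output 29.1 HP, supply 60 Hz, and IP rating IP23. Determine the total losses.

P_in = √3·V·I·cosφ = 1.732×460×38.4×0.81 = 24781 W
P_out = 29.1×746 = 21709 W
Losses = P_in − P_out = 24781 − 21709 = 3072 W

3.07 kW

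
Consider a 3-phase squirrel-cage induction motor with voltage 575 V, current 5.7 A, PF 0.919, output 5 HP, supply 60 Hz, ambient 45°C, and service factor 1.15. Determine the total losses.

1.49 kW

P_in = √3·V·I·cosφ = 1.732×575×5.7×0.919 = 5217 W
P_out = 5×746 = 3730 W
Losses = P_in − P_out = 5217 − 3730 = 1487 W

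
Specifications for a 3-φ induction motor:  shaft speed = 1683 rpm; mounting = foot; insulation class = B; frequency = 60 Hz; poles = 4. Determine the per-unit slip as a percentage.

n_s = 120f/p = 120×60/4 = 1800 rpm
s = (n_s − n)/n_s = (1800 − 1683)/1800 = 0.0650

6.50 %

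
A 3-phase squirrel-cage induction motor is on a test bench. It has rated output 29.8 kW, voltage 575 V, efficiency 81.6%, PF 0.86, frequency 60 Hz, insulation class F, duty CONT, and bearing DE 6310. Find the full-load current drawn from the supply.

42.6 A

P_out = 29.8 kW = 29800 W
P_in = P_out / η = 29800 / 0.816 = 36520 W
I_L = P_in / (√3·V_L·cosφ) = 36520 / (1.732 × 575 × 0.86) = 42.6 A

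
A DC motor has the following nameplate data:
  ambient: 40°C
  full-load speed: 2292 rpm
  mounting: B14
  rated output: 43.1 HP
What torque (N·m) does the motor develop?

134 N·m

P_out = 43.1 × 746 = 32153 W
ω = 2π × 2292/60 = 240 rad/s
τ = P_out/ω = 32153/240 = 134 N·m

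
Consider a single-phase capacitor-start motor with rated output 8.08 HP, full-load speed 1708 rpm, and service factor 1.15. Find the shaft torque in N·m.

33.7 N·m

P_out = 8.08 × 746 = 6028 W
ω = 2π × 1708/60 = 178.9 rad/s
τ = P_out/ω = 6028/178.9 = 33.7 N·m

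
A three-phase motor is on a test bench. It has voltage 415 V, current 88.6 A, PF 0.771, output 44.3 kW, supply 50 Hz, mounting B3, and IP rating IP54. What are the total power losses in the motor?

P_in = √3·V·I·cosφ = 1.732×415×88.6×0.771 = 49100 W
P_out = 44300 W
Losses = P_in − P_out = 49100 − 44300 = 4800 W

4.8 kW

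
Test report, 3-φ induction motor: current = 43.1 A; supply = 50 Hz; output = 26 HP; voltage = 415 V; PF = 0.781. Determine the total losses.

4.8 kW

P_in = √3·V·I·cosφ = 1.732×415×43.1×0.781 = 24195 W
P_out = 26×746 = 19396 W
Losses = P_in − P_out = 24195 − 19396 = 4799 W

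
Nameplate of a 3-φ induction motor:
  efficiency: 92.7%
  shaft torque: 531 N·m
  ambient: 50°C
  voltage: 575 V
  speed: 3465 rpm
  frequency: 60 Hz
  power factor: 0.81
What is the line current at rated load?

258 A

ω = 2π×3465/60 = 362.9 rad/s; P_out = τω = 531 × 362.9 = 192700 W
P_in = P_out / η = 192700 / 0.927 = 207875 W
I_L = P_in / (√3·V_L·cosφ) = 207875 / (1.732 × 575 × 0.81) = 258 A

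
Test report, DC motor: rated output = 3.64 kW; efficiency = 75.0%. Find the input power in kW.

4.85 kW

P_out = 3640 W
P_in = P_out/η = 3640/0.75 = 4853 W = 4.85 kW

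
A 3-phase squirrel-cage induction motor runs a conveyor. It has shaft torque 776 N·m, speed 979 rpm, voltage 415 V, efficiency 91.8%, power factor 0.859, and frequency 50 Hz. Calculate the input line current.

140 A

ω = 2π×979/60 = 102.5 rad/s; P_out = τω = 776 × 102.5 = 79540 W
P_in = P_out / η = 79540 / 0.918 = 86645 W
I_L = P_in / (√3·V_L·cosφ) = 86645 / (1.732 × 415 × 0.859) = 140 A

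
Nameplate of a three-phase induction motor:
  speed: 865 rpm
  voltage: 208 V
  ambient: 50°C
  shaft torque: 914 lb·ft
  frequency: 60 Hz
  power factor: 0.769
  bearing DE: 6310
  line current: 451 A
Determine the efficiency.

89.8 %

τ = 914 lb·ft × 1.356 = 1239 N·m
ω = 2π × 865/60 = 90.58 rad/s; P_out = τω = 1239 × 90.58 = 112229 W
P_in = √3·V_L·I_L·cosφ = 1.732 × 208 × 451 × 0.769 = 124944 W
η = P_out / P_in = 112229 / 124944 = 0.898 = 89.8%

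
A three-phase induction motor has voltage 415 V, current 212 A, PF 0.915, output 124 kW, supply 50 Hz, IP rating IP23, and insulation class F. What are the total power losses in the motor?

P_in = √3·V·I·cosφ = 1.732×415×212×0.915 = 139429 W
P_out = 124000 W
Losses = P_in − P_out = 139429 − 124000 = 15429 W

15400 W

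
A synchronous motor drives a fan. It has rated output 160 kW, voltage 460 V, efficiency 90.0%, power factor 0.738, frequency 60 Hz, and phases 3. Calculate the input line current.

P_out = 160 kW = 160000 W
P_in = P_out / η = 160000 / 0.900 = 177778 W
I_L = P_in / (√3·V_L·cosφ) = 177778 / (1.732 × 460 × 0.738) = 302 A

302 A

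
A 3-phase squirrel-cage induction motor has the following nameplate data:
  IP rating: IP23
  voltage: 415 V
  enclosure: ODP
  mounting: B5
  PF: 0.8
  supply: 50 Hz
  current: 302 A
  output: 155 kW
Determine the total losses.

18700 W

P_in = √3·V·I·cosφ = 1.732×415×302×0.8 = 173657 W
P_out = 155000 W
Losses = P_in − P_out = 173657 − 155000 = 18657 W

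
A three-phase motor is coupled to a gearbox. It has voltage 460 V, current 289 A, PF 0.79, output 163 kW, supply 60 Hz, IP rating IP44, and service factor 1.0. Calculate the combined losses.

18900 W

P_in = √3·V·I·cosφ = 1.732×460×289×0.79 = 181899 W
P_out = 163000 W
Losses = P_in − P_out = 181899 − 163000 = 18899 W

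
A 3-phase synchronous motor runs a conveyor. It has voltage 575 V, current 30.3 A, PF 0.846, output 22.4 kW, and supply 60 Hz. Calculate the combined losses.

3130 W

P_in = √3·V·I·cosφ = 1.732×575×30.3×0.846 = 25529 W
P_out = 22400 W
Losses = P_in − P_out = 25529 − 22400 = 3129 W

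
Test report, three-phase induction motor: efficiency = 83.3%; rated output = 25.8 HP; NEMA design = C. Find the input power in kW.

23.1 kW

P_out = 25.8 × 746 = 19247 W
P_in = P_out/η = 19247/0.833 = 23106 W = 23.1 kW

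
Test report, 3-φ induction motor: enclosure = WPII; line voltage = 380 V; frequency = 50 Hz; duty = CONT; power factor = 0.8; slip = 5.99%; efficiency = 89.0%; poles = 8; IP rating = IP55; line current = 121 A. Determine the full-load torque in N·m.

P_in = √3·V·I·cosφ = 1.732 × 380 × 121 × 0.8 = 63710 W
P_out = η·P_in = 0.89 × 63710 = 56702 W
n_s = 120×50/8 = 750 rpm; n = 750×(1−0.0599) = 705 rpm
ω = 2π×705/60 = 73.83 rad/s
τ = P_out/ω = 56702/73.83 = 768 N·m

768 N·m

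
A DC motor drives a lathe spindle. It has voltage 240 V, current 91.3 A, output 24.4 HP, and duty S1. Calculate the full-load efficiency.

83.1 %

P_out = 24.4 × 746 = 18202 W
P_in = V·I = 240 × 91.3 = 21912 W
η = P_out / P_in = 18202 / 21912 = 0.831 = 83.1%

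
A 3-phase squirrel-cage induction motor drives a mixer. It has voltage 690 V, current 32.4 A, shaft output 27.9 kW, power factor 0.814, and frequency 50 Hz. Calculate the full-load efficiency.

P_out = 27.9 kW = 27900 W
P_in = √3·V_L·I_L·cosφ = 1.732 × 690 × 32.4 × 0.814 = 31519 W
η = P_out / P_in = 27900 / 31519 = 0.885 = 88.5%

88.5 %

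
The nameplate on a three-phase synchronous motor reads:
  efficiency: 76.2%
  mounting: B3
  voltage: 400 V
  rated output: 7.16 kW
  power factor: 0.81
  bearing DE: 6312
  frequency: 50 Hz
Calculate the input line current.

16.7 A

P_out = 7.16 kW = 7160 W
P_in = P_out / η = 7160 / 0.762 = 9396 W
I_L = P_in / (√3·V_L·cosφ) = 9396 / (1.732 × 400 × 0.81) = 16.7 A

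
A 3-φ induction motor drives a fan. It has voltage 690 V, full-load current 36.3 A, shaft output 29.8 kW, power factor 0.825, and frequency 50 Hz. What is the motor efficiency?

83.3 %

P_out = 29.8 kW = 29800 W
P_in = √3·V_L·I_L·cosφ = 1.732 × 690 × 36.3 × 0.825 = 35790 W
η = P_out / P_in = 29800 / 35790 = 0.833 = 83.3%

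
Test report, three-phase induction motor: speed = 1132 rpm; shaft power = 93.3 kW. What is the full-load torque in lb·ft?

581 lb·ft

ω = 2π × 1132/60 = 118.5 rad/s
τ = P/ω = 93300/118.5 = 787.3 N·m
In lb·ft: 787.3/1.356 = 581 lb·ft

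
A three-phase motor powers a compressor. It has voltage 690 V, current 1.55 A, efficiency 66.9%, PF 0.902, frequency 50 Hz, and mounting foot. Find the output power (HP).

P_in = √3·V·I·cosφ = 1.732 × 690 × 1.55 × 0.902 = 1671 W
P_out = η·P_in = 0.669 × 1671 = 1118 W
= 1118/746 = 1.5 HP

1.5 HP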